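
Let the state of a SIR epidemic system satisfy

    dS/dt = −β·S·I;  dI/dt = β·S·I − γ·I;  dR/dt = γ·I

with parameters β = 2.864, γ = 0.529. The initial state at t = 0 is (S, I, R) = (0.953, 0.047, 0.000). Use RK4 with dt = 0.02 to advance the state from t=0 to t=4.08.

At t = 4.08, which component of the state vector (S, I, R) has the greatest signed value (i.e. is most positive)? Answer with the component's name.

t=0.000: state=(0.953, 0.047, 0.000)
step 1 (dt=0.02): k1=(-0.128, 0.103, 0.025), k2=(-0.131, 0.106, 0.025), k3=(-0.131, 0.106, 0.025), k4=(-0.134, 0.108, 0.026); state += dt/6·(k1+2k2+2k3+k4)
t=0.020: state=(0.950, 0.049, 0.001)
t=0.040: state=(0.948, 0.051, 0.001)
t=0.060: state=(0.945, 0.054, 0.002)
continuing one RK4 step at a time; state shown every 10 steps (Δt=0.2):
t=0.200: state=(0.921, 0.072, 0.006)
t=0.400: state=(0.875, 0.109, 0.016)
t=0.600: state=(0.811, 0.159, 0.030)
t=0.800: state=(0.728, 0.223, 0.050)
t=1.000: state=(0.627, 0.295, 0.077)
t=1.200: state=(0.519, 0.369, 0.112)
t=1.400: state=(0.412, 0.433, 0.155)
t=1.600: state=(0.317, 0.480, 0.203)
t=1.800: state=(0.239, 0.506, 0.256)
t=2.000: state=(0.178, 0.512, 0.310)
t=2.200: state=(0.133, 0.503, 0.364)
t=2.400: state=(0.100, 0.484, 0.416)
t=2.600: state=(0.077, 0.458, 0.466)
t=2.800: state=(0.059, 0.428, 0.513)
t=3.000: state=(0.047, 0.397, 0.556)
t=3.200: state=(0.038, 0.366, 0.597)
t=3.400: state=(0.031, 0.336, 0.634)
t=3.600: state=(0.026, 0.307, 0.668)
t=3.800: state=(0.022, 0.280, 0.699)
t=4.000: state=(0.019, 0.255, 0.727)
t=4.080: state=(0.018, 0.245, 0.737)
compare at T: S=0.018, I=0.245, R=0.737

largest component: R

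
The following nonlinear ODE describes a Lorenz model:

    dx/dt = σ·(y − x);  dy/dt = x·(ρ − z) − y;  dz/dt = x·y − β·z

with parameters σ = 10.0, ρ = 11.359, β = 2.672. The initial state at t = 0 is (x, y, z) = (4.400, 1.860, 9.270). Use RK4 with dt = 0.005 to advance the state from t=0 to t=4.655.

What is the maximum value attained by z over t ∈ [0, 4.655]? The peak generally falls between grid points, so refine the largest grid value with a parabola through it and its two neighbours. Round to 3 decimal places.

max z = 13.180

t=0.000: state=(4.400, 1.860, 9.270)
step 1 (dt=0.005): k1=(-25.400, 7.332, -16.585), k2=(-24.582, 7.360, -16.513), k3=(-24.601, 7.364, -16.510), k4=(-23.802, 7.391, -16.436); state += dt/6·(k1+2k2+2k3+k4)
t=0.005: state=(4.277, 1.897, 9.187)
t=0.010: state=(4.162, 1.934, 9.106)
t=0.015: state=(4.054, 1.971, 9.025)
continuing one RK4 step at a time; state shown every 40 steps (Δt=0.2):
t=0.200: state=(3.134, 3.579, 6.793)
t=0.400: state=(5.002, 6.297, 7.144)
t=0.600: state=(7.145, 7.508, 11.432)
t=0.800: state=(5.771, 4.464, 12.899)
t=1.000: state=(3.842, 3.403, 10.160)
t=1.200: state=(3.940, 4.405, 8.182)
t=1.400: state=(5.380, 6.227, 8.725)
t=1.600: state=(6.460, 6.469, 11.381)
t=1.800: state=(5.446, 4.679, 11.839)
t=2.000: state=(4.359, 4.143, 10.070)
t=2.200: state=(4.583, 4.970, 8.971)
t=2.400: state=(5.572, 6.048, 9.705)
t=2.600: state=(5.965, 5.813, 11.222)
t=2.800: state=(5.221, 4.783, 11.124)
t=3.000: state=(4.682, 4.629, 9.991)
t=3.200: state=(4.974, 5.271, 9.520)
t=3.400: state=(5.581, 5.804, 10.211)
t=3.600: state=(5.629, 5.456, 10.980)
t=3.800: state=(5.134, 4.897, 10.697)
t=4.000: state=(4.909, 4.938, 10.013)
t=4.200: state=(5.182, 5.384, 9.899)
t=4.400: state=(5.510, 5.589, 10.421)
t=4.600: state=(5.428, 5.288, 10.755)
t=4.655: state=(5.344, 5.182, 10.727)
largest grid value and its neighbours: z(0.735)=13.17818, z(0.740)=13.18010, z(0.745)=13.17769
parabola through these three points peaks at t≈0.740 with z≈13.18011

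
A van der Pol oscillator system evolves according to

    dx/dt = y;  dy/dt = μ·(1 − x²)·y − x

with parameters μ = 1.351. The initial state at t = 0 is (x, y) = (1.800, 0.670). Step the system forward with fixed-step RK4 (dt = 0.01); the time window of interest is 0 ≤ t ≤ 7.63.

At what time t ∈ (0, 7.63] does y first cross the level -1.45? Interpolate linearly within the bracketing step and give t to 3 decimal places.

t=0.000: state=(1.800, 0.670)
step 1 (dt=0.01): k1=(0.670, -3.828), k2=(0.651, -3.784), k3=(0.651, -3.784), k4=(0.632, -3.740); state += dt/6·(k1+2k2+2k3+k4)
t=0.010: state=(1.807, 0.632)
t=0.020: state=(1.813, 0.595)
t=0.030: state=(1.818, 0.559)
continuing one RK4 step at a time; state shown every 25 steps (Δt=0.25):
t=0.250: state=(1.871, -0.019)
t=0.500: state=(1.823, -0.325)
t=0.750: state=(1.721, -0.475)
t=1.000: state=(1.589, -0.579)
t=1.250: state=(1.431, -0.684)
t=1.500: state=(1.244, -0.819)
t=1.750: state=(1.017, -1.016)
t=2.000: state=(0.727, -1.326)
t=2.070: state=(0.630, -1.444)
next step: t=2.080: state=(0.616, -1.463) — y has crossed -1.45
linear interpolation between t=2.070 (-1.44433) and t=2.080 (-1.46258) → t≈2.073

t = 2.073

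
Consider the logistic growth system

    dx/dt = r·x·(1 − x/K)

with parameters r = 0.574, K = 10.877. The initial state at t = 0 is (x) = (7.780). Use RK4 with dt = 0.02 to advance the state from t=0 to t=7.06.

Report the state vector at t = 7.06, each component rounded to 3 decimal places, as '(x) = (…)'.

t=0.000: state=(7.780)
step 1 (dt=0.02): k1=(1.272), k2=(1.268), k3=(1.268), k4=(1.265); state += dt/6·(k1+2k2+2k3+k4)
t=0.020: state=(7.805)
t=0.040: state=(7.831)
t=0.060: state=(7.856)
continuing one RK4 step at a time; state shown every 25 steps (Δt=0.5):
t=0.500: state=(8.375)
t=1.000: state=(8.885)
t=1.500: state=(9.310)
t=2.000: state=(9.657)
t=2.500: state=(9.935)
t=3.000: state=(10.155)
t=3.500: state=(10.326)
t=4.000: state=(10.458)
t=4.500: state=(10.559)
t=5.000: state=(10.637)
t=5.500: state=(10.696)
t=6.000: state=(10.740)
t=6.500: state=(10.774)
t=7.000: state=(10.800)
t=7.060: state=(10.802)

(x) = (10.802)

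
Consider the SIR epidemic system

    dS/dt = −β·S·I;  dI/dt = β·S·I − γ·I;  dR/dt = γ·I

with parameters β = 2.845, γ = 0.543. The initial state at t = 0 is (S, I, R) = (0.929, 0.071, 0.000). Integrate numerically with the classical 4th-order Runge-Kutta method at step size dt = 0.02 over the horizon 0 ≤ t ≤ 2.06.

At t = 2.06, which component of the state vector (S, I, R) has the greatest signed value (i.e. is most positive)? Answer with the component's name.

t=0.000: state=(0.929, 0.071, 0.000)
step 1 (dt=0.02): k1=(-0.188, 0.149, 0.039), k2=(-0.191, 0.152, 0.039), k3=(-0.191, 0.152, 0.039), k4=(-0.195, 0.155, 0.040); state += dt/6·(k1+2k2+2k3+k4)
t=0.020: state=(0.925, 0.074, 0.001)
t=0.040: state=(0.921, 0.077, 0.002)
t=0.060: state=(0.917, 0.080, 0.002)
continuing one RK4 step at a time; state shown every 5 steps (Δt=0.1):
t=0.100: state=(0.908, 0.087, 0.004)
t=0.200: state=(0.884, 0.107, 0.010)
t=0.300: state=(0.855, 0.129, 0.016)
t=0.400: state=(0.821, 0.156, 0.024)
t=0.500: state=(0.782, 0.185, 0.033)
t=0.600: state=(0.738, 0.218, 0.044)
t=0.700: state=(0.691, 0.253, 0.057)
t=0.800: state=(0.639, 0.289, 0.071)
t=0.900: state=(0.586, 0.326, 0.088)
t=1.000: state=(0.531, 0.362, 0.107)
t=1.100: state=(0.477, 0.396, 0.127)
t=1.200: state=(0.424, 0.426, 0.150)
t=1.300: state=(0.374, 0.452, 0.174)
t=1.400: state=(0.328, 0.473, 0.199)
t=1.500: state=(0.286, 0.489, 0.225)
t=1.600: state=(0.248, 0.500, 0.252)
t=1.700: state=(0.215, 0.506, 0.279)
t=1.800: state=(0.186, 0.507, 0.307)
t=1.900: state=(0.161, 0.505, 0.334)
t=2.000: state=(0.140, 0.499, 0.361)
t=2.060: state=(0.129, 0.494, 0.377)
compare at T: S=0.129, I=0.494, R=0.377

largest component: I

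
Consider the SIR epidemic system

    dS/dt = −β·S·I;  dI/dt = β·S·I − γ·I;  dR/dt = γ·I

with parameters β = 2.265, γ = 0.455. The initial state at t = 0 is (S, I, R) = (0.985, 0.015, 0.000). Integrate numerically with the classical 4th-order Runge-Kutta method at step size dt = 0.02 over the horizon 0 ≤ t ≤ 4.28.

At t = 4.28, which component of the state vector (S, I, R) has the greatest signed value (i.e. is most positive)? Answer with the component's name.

t=0.000: state=(0.985, 0.015, 0.000)
step 1 (dt=0.02): k1=(-0.033, 0.027, 0.007), k2=(-0.034, 0.027, 0.007), k3=(-0.034, 0.027, 0.007), k4=(-0.035, 0.028, 0.007); state += dt/6·(k1+2k2+2k3+k4)
t=0.020: state=(0.984, 0.016, 0.000)
t=0.040: state=(0.984, 0.016, 0.000)
t=0.060: state=(0.983, 0.017, 0.000)
continuing one RK4 step at a time; state shown every 10 steps (Δt=0.2):
t=0.200: state=(0.977, 0.021, 0.002)
t=0.400: state=(0.966, 0.030, 0.004)
t=0.600: state=(0.950, 0.043, 0.007)
t=0.800: state=(0.928, 0.060, 0.012)
t=1.000: state=(0.899, 0.082, 0.018)
t=1.200: state=(0.861, 0.112, 0.027)
t=1.400: state=(0.811, 0.150, 0.039)
t=1.600: state=(0.751, 0.195, 0.055)
t=1.800: state=(0.680, 0.246, 0.075)
t=2.000: state=(0.601, 0.300, 0.099)
t=2.200: state=(0.518, 0.353, 0.129)
t=2.400: state=(0.437, 0.400, 0.163)
t=2.600: state=(0.361, 0.437, 0.202)
t=2.800: state=(0.294, 0.463, 0.243)
t=3.000: state=(0.238, 0.477, 0.286)
t=3.200: state=(0.191, 0.479, 0.329)
t=3.400: state=(0.154, 0.473, 0.373)
t=3.600: state=(0.125, 0.460, 0.415)
t=3.800: state=(0.102, 0.442, 0.456)
t=4.000: state=(0.084, 0.421, 0.495)
t=4.200: state=(0.069, 0.398, 0.533)
t=4.280: state=(0.065, 0.388, 0.547)
compare at T: S=0.065, I=0.388, R=0.547

largest component: R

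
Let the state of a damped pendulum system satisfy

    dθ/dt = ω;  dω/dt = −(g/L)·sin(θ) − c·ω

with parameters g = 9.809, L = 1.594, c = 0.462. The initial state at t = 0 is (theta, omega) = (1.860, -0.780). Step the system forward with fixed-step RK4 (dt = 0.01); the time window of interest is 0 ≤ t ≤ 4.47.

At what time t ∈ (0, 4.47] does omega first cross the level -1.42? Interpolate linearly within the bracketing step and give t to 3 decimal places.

t = 0.117

t=0.000: state=(1.860, -0.780)
step 1 (dt=0.01): k1=(-0.780, -5.538), k2=(-0.808, -5.532), k3=(-0.808, -5.532), k4=(-0.835, -5.526); state += dt/6·(k1+2k2+2k3+k4)
t=0.010: state=(1.852, -0.835)
t=0.020: state=(1.843, -0.891)
t=0.030: state=(1.834, -0.946)
t=0.110: state=(1.741, -1.383)
next step: t=0.120: state=(1.727, -1.437) — omega has crossed -1.42
linear interpolation between t=0.110 (-1.38287) and t=0.120 (-1.43708) → t≈0.117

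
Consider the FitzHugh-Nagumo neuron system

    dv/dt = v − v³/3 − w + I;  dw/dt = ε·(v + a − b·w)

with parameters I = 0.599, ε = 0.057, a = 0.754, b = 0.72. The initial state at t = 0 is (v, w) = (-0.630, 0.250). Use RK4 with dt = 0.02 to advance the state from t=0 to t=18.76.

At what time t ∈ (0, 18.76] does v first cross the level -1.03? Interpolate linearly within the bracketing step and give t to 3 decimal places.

t=0.000: state=(-0.630, 0.250)
step 1 (dt=0.02): k1=(-0.198, -0.003), k2=(-0.199, -0.003), k3=(-0.199, -0.003), k4=(-0.200, -0.003); state += dt/6·(k1+2k2+2k3+k4)
t=0.020: state=(-0.634, 0.250)
t=0.040: state=(-0.638, 0.250)
t=0.060: state=(-0.642, 0.250)
continuing one RK4 step at a time; state shown every 50 steps (Δt=1):
t=1.000: state=(-0.882, 0.240)
t=1.480: state=(-1.025, 0.230)
next step: t=1.500: state=(-1.031, 0.230) — v has crossed -1.03
linear interpolation between t=1.480 (-1.02527) and t=1.500 (-1.03120) → t≈1.496

t = 1.496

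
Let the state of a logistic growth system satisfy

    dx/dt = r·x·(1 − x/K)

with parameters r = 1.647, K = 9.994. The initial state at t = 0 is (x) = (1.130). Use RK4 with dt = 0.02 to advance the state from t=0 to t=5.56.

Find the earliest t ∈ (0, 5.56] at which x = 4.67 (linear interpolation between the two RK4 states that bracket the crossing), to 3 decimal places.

t = 1.171

t=0.000: state=(1.130)
step 1 (dt=0.02): k1=(1.651), k2=(1.672), k3=(1.672), k4=(1.693); state += dt/6·(k1+2k2+2k3+k4)
t=0.020: state=(1.163)
t=0.040: state=(1.198)
t=0.060: state=(1.233)
continuing one RK4 step at a time; state shown every 10 steps (Δt=0.2):
t=0.200: state=(1.504)
t=0.400: state=(1.975)
t=0.600: state=(2.549)
t=0.800: state=(3.223)
t=1.000: state=(3.980)
t=1.160: state=(4.625)
next step: t=1.180: state=(4.707) — x has crossed 4.67
linear interpolation between t=1.160 (4.62476) and t=1.180 (4.70670) → t≈1.171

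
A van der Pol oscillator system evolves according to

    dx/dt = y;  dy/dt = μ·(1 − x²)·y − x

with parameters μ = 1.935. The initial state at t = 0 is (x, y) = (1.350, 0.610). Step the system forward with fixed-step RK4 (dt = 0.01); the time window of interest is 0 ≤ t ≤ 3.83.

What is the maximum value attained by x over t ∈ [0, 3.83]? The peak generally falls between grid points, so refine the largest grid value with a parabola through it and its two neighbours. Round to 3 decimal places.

max x = 1.439

t=0.000: state=(1.350, 0.610)
step 1 (dt=0.01): k1=(0.610, -2.321), k2=(0.598, -2.315), k3=(0.598, -2.315), k4=(0.587, -2.308); state += dt/6·(k1+2k2+2k3+k4)
t=0.010: state=(1.356, 0.587)
t=0.020: state=(1.362, 0.564)
t=0.030: state=(1.367, 0.541)
continuing one RK4 step at a time; state shown every 20 steps (Δt=0.2):
t=0.200: state=(1.428, 0.190)
t=0.400: state=(1.434, -0.110)
t=0.600: state=(1.391, -0.310)
t=0.800: state=(1.314, -0.457)
t=1.000: state=(1.209, -0.589)
t=1.200: state=(1.077, -0.740)
t=1.400: state=(0.910, -0.942)
t=1.600: state=(0.693, -1.252)
t=1.800: state=(0.396, -1.763)
t=2.000: state=(-0.034, -2.594)
t=2.200: state=(-0.653, -3.547)
t=2.400: state=(-1.369, -3.254)
t=2.600: state=(-1.845, -1.453)
t=2.800: state=(-1.999, -0.262)
t=3.000: state=(-2.001, 0.155)
t=3.200: state=(-1.955, 0.288)
t=3.400: state=(-1.891, 0.341)
t=3.600: state=(-1.819, 0.374)
t=3.800: state=(-1.742, 0.404)
t=3.830: state=(-1.730, 0.408)
largest grid value and its neighbours: x(0.310)=1.43890, x(0.320)=1.43893, x(0.330)=1.43882
parabola through these three points peaks at t≈0.317 with x≈1.43894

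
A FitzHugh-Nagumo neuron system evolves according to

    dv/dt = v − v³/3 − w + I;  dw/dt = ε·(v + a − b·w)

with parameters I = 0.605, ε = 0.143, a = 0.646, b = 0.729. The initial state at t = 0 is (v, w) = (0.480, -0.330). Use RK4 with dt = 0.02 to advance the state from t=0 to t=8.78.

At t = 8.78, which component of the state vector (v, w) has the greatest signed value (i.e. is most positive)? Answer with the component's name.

t=0.000: state=(0.480, -0.330)
step 1 (dt=0.02): k1=(1.378, 0.195), k2=(1.387, 0.197), k3=(1.387, 0.197), k4=(1.395, 0.199); state += dt/6·(k1+2k2+2k3+k4)
t=0.020: state=(0.508, -0.326)
t=0.040: state=(0.536, -0.322)
t=0.060: state=(0.564, -0.318)
continuing one RK4 step at a time; state shown every 25 steps (Δt=0.5):
t=0.500: state=(1.222, -0.209)
t=1.000: state=(1.747, -0.047)
t=1.500: state=(1.901, 0.129)
t=2.000: state=(1.896, 0.300)
t=2.500: state=(1.848, 0.460)
t=3.000: state=(1.789, 0.609)
t=3.500: state=(1.726, 0.745)
t=4.000: state=(1.661, 0.870)
t=4.500: state=(1.594, 0.984)
t=5.000: state=(1.525, 1.088)
t=5.500: state=(1.453, 1.182)
t=6.000: state=(1.378, 1.265)
t=6.500: state=(1.298, 1.339)
t=7.000: state=(1.212, 1.404)
t=7.500: state=(1.117, 1.459)
t=8.000: state=(1.009, 1.504)
t=8.500: state=(0.882, 1.538)
t=8.780: state=(0.799, 1.553)
compare at T: v=0.799, w=1.553

largest component: w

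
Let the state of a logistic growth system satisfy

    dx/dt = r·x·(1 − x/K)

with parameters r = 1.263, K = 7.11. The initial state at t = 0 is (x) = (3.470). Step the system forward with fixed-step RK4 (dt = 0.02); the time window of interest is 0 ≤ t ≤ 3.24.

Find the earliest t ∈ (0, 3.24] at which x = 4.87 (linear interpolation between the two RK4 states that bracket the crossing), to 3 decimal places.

t = 0.653

t=0.000: state=(3.470)
step 1 (dt=0.02): k1=(2.244), k2=(2.244), k3=(2.244), k4=(2.245); state += dt/6·(k1+2k2+2k3+k4)
t=0.020: state=(3.515)
t=0.040: state=(3.560)
t=0.060: state=(3.605)
continuing one RK4 step at a time; state shown every 10 steps (Δt=0.2):
t=0.200: state=(3.918)
t=0.400: state=(4.354)
t=0.600: state=(4.767)
t=0.640: state=(4.845)
next step: t=0.660: state=(4.884) — x has crossed 4.87
linear interpolation between t=0.640 (4.84518) and t=0.660 (4.88399) → t≈0.653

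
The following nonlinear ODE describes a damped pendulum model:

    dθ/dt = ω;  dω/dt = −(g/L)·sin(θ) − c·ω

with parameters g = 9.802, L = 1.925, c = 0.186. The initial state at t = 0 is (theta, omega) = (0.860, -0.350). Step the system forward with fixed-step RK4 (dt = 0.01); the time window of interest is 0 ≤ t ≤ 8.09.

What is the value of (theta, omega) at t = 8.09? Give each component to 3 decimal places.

(theta, omega) = (0.251, 0.681)

t=0.000: state=(0.860, -0.350)
step 1 (dt=0.01): k1=(-0.350, -3.794), k2=(-0.369, -3.784), k3=(-0.369, -3.784), k4=(-0.388, -3.774); state += dt/6·(k1+2k2+2k3+k4)
t=0.010: state=(0.856, -0.388)
t=0.020: state=(0.852, -0.425)
t=0.030: state=(0.848, -0.463)
continuing one RK4 step at a time; state shown every 50 steps (Δt=0.5):
t=0.500: state=(0.285, -1.724)
t=1.000: state=(-0.533, -1.212)
t=1.500: state=(-0.729, 0.466)
t=2.000: state=(-0.167, 1.553)
t=2.500: state=(0.521, 0.919)
t=3.000: state=(0.605, -0.589)
t=3.500: state=(0.054, -1.379)
t=4.000: state=(-0.505, -0.635)
t=4.500: state=(-0.483, 0.692)
t=5.000: state=(0.045, 1.193)
t=5.500: state=(0.478, 0.374)
t=6.000: state=(0.367, -0.759)
t=6.500: state=(-0.125, -0.995)
t=7.000: state=(-0.439, -0.143)
t=7.500: state=(-0.257, 0.783)
t=8.000: state=(0.185, 0.793)
t=8.090: state=(0.251, 0.681)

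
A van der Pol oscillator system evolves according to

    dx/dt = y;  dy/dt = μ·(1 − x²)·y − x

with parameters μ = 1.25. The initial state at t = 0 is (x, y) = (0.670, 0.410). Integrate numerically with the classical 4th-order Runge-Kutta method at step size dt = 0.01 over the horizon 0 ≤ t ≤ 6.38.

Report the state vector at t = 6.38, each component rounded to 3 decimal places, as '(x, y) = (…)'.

(x, y) = (1.993, -0.202)

t=0.000: state=(0.670, 0.410)
step 1 (dt=0.01): k1=(0.410, -0.388), k2=(0.408, -0.392), k3=(0.408, -0.392), k4=(0.406, -0.397); state += dt/6·(k1+2k2+2k3+k4)
t=0.010: state=(0.674, 0.406)
t=0.020: state=(0.678, 0.402)
t=0.030: state=(0.682, 0.398)
continuing one RK4 step at a time; state shown every 25 steps (Δt=0.25):
t=0.250: state=(0.758, 0.285)
t=0.500: state=(0.808, 0.112)
t=0.750: state=(0.812, -0.090)
t=1.000: state=(0.762, -0.311)
t=1.250: state=(0.654, -0.557)
t=1.500: state=(0.480, -0.847)
t=1.750: state=(0.224, -1.216)
t=2.000: state=(-0.136, -1.673)
t=2.250: state=(-0.609, -2.081)
t=2.500: state=(-1.135, -2.004)
t=2.750: state=(-1.551, -1.239)
t=3.000: state=(-1.750, -0.393)
t=3.250: state=(-1.777, 0.121)
t=3.500: state=(-1.710, 0.388)
t=3.750: state=(-1.592, 0.547)
t=4.000: state=(-1.439, 0.678)
t=4.250: state=(-1.251, 0.825)
t=4.500: state=(-1.022, 1.025)
t=4.750: state=(-0.730, 1.328)
t=5.000: state=(-0.344, 1.803)
t=5.250: state=(0.188, 2.470)
t=5.500: state=(0.876, 2.922)
t=5.750: state=(1.545, 2.195)
t=6.000: state=(1.918, 0.819)
t=6.250: state=(2.007, 0.006)
t=6.380: state=(1.993, -0.202)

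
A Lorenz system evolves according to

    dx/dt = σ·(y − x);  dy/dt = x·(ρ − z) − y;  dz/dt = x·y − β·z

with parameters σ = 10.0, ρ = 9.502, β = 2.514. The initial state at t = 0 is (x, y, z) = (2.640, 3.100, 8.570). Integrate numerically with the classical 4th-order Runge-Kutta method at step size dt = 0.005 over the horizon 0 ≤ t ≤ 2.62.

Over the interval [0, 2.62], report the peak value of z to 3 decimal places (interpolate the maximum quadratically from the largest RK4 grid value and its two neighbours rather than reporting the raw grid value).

t=0.000: state=(2.640, 3.100, 8.570)
step 1 (dt=0.005): k1=(4.600, -0.640, -13.361), k2=(4.469, -0.539, -13.246), k3=(4.475, -0.540, -13.247), k4=(4.349, -0.440, -13.132); state += dt/6·(k1+2k2+2k3+k4)
t=0.005: state=(2.662, 3.097, 8.504)
t=0.010: state=(2.684, 3.096, 8.439)
t=0.015: state=(2.704, 3.095, 8.375)
continuing one RK4 step at a time; state shown every 20 steps (Δt=0.1):
t=0.100: state=(2.957, 3.220, 7.447)
t=0.200: state=(3.264, 3.640, 6.731)
t=0.300: state=(3.726, 4.272, 6.458)
t=0.400: state=(4.340, 5.004, 6.686)
t=0.500: state=(5.002, 5.629, 7.420)
t=0.600: state=(5.514, 5.870, 8.484)
t=0.700: state=(5.657, 5.575, 9.462)
t=0.800: state=(5.371, 4.913, 9.929)
t=0.900: state=(4.829, 4.252, 9.778)
t=1.000: state=(4.297, 3.839, 9.217)
t=1.100: state=(3.950, 3.720, 8.529)
t=1.200: state=(3.839, 3.843, 7.922)
t=1.300: state=(3.944, 4.142, 7.528)
t=1.400: state=(4.214, 4.543, 7.421)
t=1.500: state=(4.574, 4.948, 7.623)
t=1.600: state=(4.924, 5.229, 8.081)
t=1.700: state=(5.148, 5.276, 8.642)
t=1.800: state=(5.166, 5.075, 9.096)
t=1.900: state=(4.985, 4.731, 9.278)
t=2.000: state=(4.699, 4.401, 9.165)
t=2.100: state=(4.426, 4.192, 8.850)
t=2.200: state=(4.251, 4.140, 8.470)
t=2.300: state=(4.208, 4.230, 8.145)
t=2.400: state=(4.288, 4.420, 7.955)
t=2.500: state=(4.456, 4.651, 7.941)
t=2.600: state=(4.658, 4.856, 8.097)
t=2.620: state=(4.697, 4.888, 8.145)
largest grid value and its neighbours: z(0.815)=9.94342, z(0.820)=9.94496, z(0.825)=9.94495
parabola through these three points peaks at t≈0.822 with z≈9.94515

max z = 9.945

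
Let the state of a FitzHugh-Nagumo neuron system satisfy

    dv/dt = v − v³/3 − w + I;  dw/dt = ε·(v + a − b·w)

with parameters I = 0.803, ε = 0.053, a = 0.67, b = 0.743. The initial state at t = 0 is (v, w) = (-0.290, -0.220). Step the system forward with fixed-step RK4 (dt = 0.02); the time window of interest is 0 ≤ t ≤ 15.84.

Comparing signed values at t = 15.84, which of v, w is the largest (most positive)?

largest component: v

t=0.000: state=(-0.290, -0.220)
step 1 (dt=0.02): k1=(0.741, 0.029), k2=(0.748, 0.029), k3=(0.748, 0.029), k4=(0.754, 0.030); state += dt/6·(k1+2k2+2k3+k4)
t=0.020: state=(-0.275, -0.219)
t=0.040: state=(-0.260, -0.219)
t=0.060: state=(-0.244, -0.218)
continuing one RK4 step at a time; state shown every 50 steps (Δt=1):
t=1.000: state=(0.900, -0.165)
t=2.000: state=(1.958, -0.042)
t=3.000: state=(2.022, 0.099)
t=4.000: state=(1.982, 0.234)
t=5.000: state=(1.937, 0.361)
t=6.000: state=(1.892, 0.482)
t=7.000: state=(1.847, 0.595)
t=8.000: state=(1.801, 0.702)
t=9.000: state=(1.755, 0.802)
t=10.000: state=(1.709, 0.896)
t=11.000: state=(1.661, 0.984)
t=12.000: state=(1.613, 1.065)
t=13.000: state=(1.564, 1.142)
t=14.000: state=(1.513, 1.212)
t=15.000: state=(1.461, 1.278)
t=15.840: state=(1.415, 1.328)
compare at T: v=1.415, w=1.328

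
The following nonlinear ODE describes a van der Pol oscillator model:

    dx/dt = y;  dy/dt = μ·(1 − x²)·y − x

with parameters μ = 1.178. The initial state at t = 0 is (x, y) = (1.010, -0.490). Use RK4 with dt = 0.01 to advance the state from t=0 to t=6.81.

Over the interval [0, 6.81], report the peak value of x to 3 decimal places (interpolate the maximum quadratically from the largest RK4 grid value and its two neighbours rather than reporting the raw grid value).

t=0.000: state=(1.010, -0.490)
step 1 (dt=0.01): k1=(-0.490, -0.998), k2=(-0.495, -0.999), k3=(-0.495, -0.999), k4=(-0.500, -0.999); state += dt/6·(k1+2k2+2k3+k4)
t=0.010: state=(1.005, -0.500)
t=0.020: state=(1.000, -0.510)
t=0.030: state=(0.995, -0.520)
continuing one RK4 step at a time; state shown every 25 steps (Δt=0.25):
t=0.250: state=(0.856, -0.748)
t=0.500: state=(0.632, -1.052)
t=0.750: state=(0.322, -1.453)
t=1.000: state=(-0.104, -1.971)
t=1.250: state=(-0.659, -2.420)
t=1.500: state=(-1.259, -2.214)
t=1.750: state=(-1.697, -1.221)
t=2.000: state=(-1.878, -0.300)
t=2.250: state=(-1.884, 0.191)
t=2.500: state=(-1.804, 0.426)
t=2.750: state=(-1.679, 0.563)
t=3.000: state=(-1.524, 0.678)
t=3.250: state=(-1.339, 0.807)
t=3.500: state=(-1.117, 0.981)
t=3.750: state=(-0.841, 1.239)
t=4.000: state=(-0.485, 1.637)
t=4.250: state=(-0.007, 2.220)
t=4.500: state=(0.626, 2.795)
t=4.750: state=(1.322, 2.559)
t=5.000: state=(1.814, 1.303)
t=5.250: state=(1.996, 0.257)
t=5.500: state=(1.991, -0.226)
t=5.750: state=(1.906, -0.432)
t=6.000: state=(1.782, -0.546)
t=6.250: state=(1.634, -0.638)
t=6.500: state=(1.462, -0.742)
t=6.750: state=(1.261, -0.880)
t=6.810: state=(1.207, -0.920)
largest grid value and its neighbours: x(5.350)=2.00881, x(5.360)=2.00882, x(5.370)=2.00864
parabola through these three points peaks at t≈5.356 with x≈2.00884

max x = 2.009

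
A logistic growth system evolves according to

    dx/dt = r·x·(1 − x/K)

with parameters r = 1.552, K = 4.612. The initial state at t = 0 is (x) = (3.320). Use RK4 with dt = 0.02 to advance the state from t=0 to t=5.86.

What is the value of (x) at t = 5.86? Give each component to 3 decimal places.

(x) = (4.612)

t=0.000: state=(3.320)
step 1 (dt=0.02): k1=(1.443), k2=(1.434), k3=(1.434), k4=(1.424); state += dt/6·(k1+2k2+2k3+k4)
t=0.020: state=(3.349)
t=0.040: state=(3.377)
t=0.060: state=(3.405)
continuing one RK4 step at a time; state shown every 10 steps (Δt=0.2):
t=0.200: state=(3.588)
t=0.400: state=(3.814)
t=0.600: state=(3.999)
t=0.800: state=(4.146)
t=1.000: state=(4.261)
t=1.200: state=(4.349)
t=1.400: state=(4.416)
t=1.600: state=(4.467)
t=1.800: state=(4.505)
t=2.000: state=(4.533)
t=2.200: state=(4.554)
t=2.400: state=(4.569)
t=2.600: state=(4.580)
t=2.800: state=(4.589)
t=3.000: state=(4.595)
t=3.200: state=(4.600)
t=3.400: state=(4.603)
t=3.600: state=(4.605)
t=3.800: state=(4.607)
t=4.000: state=(4.608)
t=4.200: state=(4.609)
t=4.400: state=(4.610)
t=4.600: state=(4.611)
t=4.800: state=(4.611)
t=5.000: state=(4.611)
t=5.200: state=(4.611)
t=5.400: state=(4.612)
t=5.600: state=(4.612)
t=5.800: state=(4.612)
t=5.860: state=(4.612)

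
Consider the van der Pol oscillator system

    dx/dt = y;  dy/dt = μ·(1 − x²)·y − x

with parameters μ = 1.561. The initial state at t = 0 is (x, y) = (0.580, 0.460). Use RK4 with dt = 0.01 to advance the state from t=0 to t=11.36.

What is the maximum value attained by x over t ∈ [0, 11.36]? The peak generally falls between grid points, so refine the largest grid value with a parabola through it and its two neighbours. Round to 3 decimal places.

t=0.000: state=(0.580, 0.460)
step 1 (dt=0.01): k1=(0.460, -0.103), k2=(0.459, -0.108), k3=(0.459, -0.108), k4=(0.459, -0.113); state += dt/6·(k1+2k2+2k3+k4)
t=0.010: state=(0.585, 0.459)
t=0.020: state=(0.589, 0.458)
t=0.030: state=(0.594, 0.456)
continuing one RK4 step at a time; state shown every 50 steps (Δt=0.5):
t=0.500: state=(0.776, 0.282)
t=1.000: state=(0.827, -0.099)
t=1.500: state=(0.660, -0.597)
t=2.000: state=(0.177, -1.431)
t=2.500: state=(-0.858, -2.570)
t=3.000: state=(-1.777, -0.710)
t=3.500: state=(-1.806, 0.306)
t=4.000: state=(-1.591, 0.525)
t=4.500: state=(-1.282, 0.730)
t=5.000: state=(-0.823, 1.176)
t=5.500: state=(0.028, 2.439)
t=6.000: state=(1.523, 2.554)
t=6.500: state=(2.015, -0.036)
t=7.000: state=(1.875, -0.407)
t=7.500: state=(1.641, -0.525)
t=8.000: state=(1.340, -0.696)
t=8.500: state=(0.912, -1.078)
t=9.000: state=(0.150, -2.162)
t=9.500: state=(-1.309, -3.004)
t=10.000: state=(-2.012, -0.134)
t=10.500: state=(-1.906, 0.383)
t=11.000: state=(-1.682, 0.506)
t=11.360: state=(-1.482, 0.608)
largest grid value and its neighbours: x(6.470)=2.01501, x(6.480)=2.01514, x(6.490)=2.01506
parabola through these three points peaks at t≈6.481 with x≈2.01514

max x = 2.015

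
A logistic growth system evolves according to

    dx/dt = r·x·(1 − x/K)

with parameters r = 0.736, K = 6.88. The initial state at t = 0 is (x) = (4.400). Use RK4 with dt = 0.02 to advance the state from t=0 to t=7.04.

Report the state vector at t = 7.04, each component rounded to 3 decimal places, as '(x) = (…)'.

t=0.000: state=(4.400)
step 1 (dt=0.02): k1=(1.167), k2=(1.165), k3=(1.165), k4=(1.162); state += dt/6·(k1+2k2+2k3+k4)
t=0.020: state=(4.423)
t=0.040: state=(4.446)
t=0.060: state=(4.470)
continuing one RK4 step at a time; state shown every 25 steps (Δt=0.5):
t=0.500: state=(4.949)
t=1.000: state=(5.417)
t=1.500: state=(5.797)
t=2.000: state=(6.092)
t=2.500: state=(6.315)
t=3.000: state=(6.479)
t=3.500: state=(6.597)
t=4.000: state=(6.682)
t=4.500: state=(6.742)
t=5.000: state=(6.784)
t=5.500: state=(6.813)
t=6.000: state=(6.833)
t=6.500: state=(6.848)
t=7.000: state=(6.858)
t=7.040: state=(6.858)

(x) = (6.858)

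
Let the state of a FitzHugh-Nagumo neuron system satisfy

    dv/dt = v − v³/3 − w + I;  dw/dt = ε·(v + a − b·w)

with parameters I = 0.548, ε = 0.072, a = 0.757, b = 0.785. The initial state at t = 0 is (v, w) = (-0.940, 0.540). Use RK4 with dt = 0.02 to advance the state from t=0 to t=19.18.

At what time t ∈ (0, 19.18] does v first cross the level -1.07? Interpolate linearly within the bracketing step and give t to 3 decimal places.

t = 0.199

t=0.000: state=(-0.940, 0.540)
step 1 (dt=0.02): k1=(-0.655, -0.044), k2=(-0.655, -0.044), k3=(-0.655, -0.044), k4=(-0.656, -0.045); state += dt/6·(k1+2k2+2k3+k4)
t=0.020: state=(-0.953, 0.539)
t=0.040: state=(-0.966, 0.538)
t=0.060: state=(-0.979, 0.537)
t=0.180: state=(-1.058, 0.531)
next step: t=0.200: state=(-1.071, 0.530) — v has crossed -1.07
linear interpolation between t=0.180 (-1.05760) and t=0.200 (-1.07051) → t≈0.199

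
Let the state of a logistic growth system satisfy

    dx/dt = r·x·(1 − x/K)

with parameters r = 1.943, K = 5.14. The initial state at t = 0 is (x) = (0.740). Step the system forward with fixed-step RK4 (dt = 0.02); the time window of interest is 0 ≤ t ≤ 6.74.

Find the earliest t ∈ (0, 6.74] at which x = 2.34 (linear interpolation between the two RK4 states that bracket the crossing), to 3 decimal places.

t=0.000: state=(0.740)
step 1 (dt=0.02): k1=(1.231), k2=(1.248), k3=(1.248), k4=(1.265); state += dt/6·(k1+2k2+2k3+k4)
t=0.020: state=(0.765)
t=0.040: state=(0.791)
t=0.060: state=(0.817)
continuing one RK4 step at a time; state shown every 25 steps (Δt=0.5):
t=0.500: state=(1.581)
t=0.820: state=(2.327)
next step: t=0.840: state=(2.377) — x has crossed 2.34
linear interpolation between t=0.820 (2.32728) and t=0.840 (2.37686) → t≈0.825

t = 0.825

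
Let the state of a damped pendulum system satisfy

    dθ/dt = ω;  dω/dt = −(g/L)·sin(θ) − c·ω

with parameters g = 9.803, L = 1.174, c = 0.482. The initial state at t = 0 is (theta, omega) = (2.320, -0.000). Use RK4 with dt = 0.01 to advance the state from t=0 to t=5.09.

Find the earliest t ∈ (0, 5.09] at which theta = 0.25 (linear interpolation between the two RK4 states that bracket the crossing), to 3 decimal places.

t=0.000: state=(2.320, -0.000)
step 1 (dt=0.01): k1=(-0.000, -6.114), k2=(-0.031, -6.099), k3=(-0.030, -6.100), k4=(-0.061, -6.087); state += dt/6·(k1+2k2+2k3+k4)
t=0.010: state=(2.320, -0.061)
t=0.020: state=(2.319, -0.122)
t=0.030: state=(2.317, -0.182)
continuing one RK4 step at a time; state shown every 20 steps (Δt=0.2):
t=0.200: state=(2.199, -1.209)
t=0.400: state=(1.830, -2.514)
t=0.600: state=(1.190, -3.847)
t=0.800: state=(0.331, -4.563)
t=0.810: state=(0.286, -4.566)
next step: t=0.820: state=(0.240, -4.566) — theta has crossed 0.25
linear interpolation between t=0.810 (0.28570) and t=0.820 (0.24003) → t≈0.818

t = 0.818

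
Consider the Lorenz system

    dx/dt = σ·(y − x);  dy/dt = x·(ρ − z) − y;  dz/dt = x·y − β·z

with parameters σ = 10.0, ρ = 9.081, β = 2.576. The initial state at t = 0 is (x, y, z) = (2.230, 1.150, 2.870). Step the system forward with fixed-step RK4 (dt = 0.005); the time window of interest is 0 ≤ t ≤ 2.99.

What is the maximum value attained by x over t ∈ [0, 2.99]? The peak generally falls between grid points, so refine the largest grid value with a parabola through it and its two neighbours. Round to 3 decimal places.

t=0.000: state=(2.230, 1.150, 2.870)
step 1 (dt=0.005): k1=(-10.800, 12.701, -4.829), k2=(-10.212, 12.528, -4.759), k3=(-10.231, 12.537, -4.758), k4=(-9.662, 12.372, -4.690); state += dt/6·(k1+2k2+2k3+k4)
t=0.005: state=(2.179, 1.213, 2.846)
t=0.010: state=(2.133, 1.274, 2.823)
t=0.015: state=(2.093, 1.333, 2.801)
continuing one RK4 step at a time; state shown every 20 steps (Δt=0.1):
t=0.100: state=(1.961, 2.250, 2.520)
t=0.200: state=(2.563, 3.430, 2.511)
t=0.300: state=(3.654, 4.956, 3.098)
t=0.400: state=(5.111, 6.663, 4.680)
t=0.500: state=(6.548, 7.720, 7.431)
t=0.600: state=(7.138, 7.034, 10.362)
t=0.700: state=(6.346, 4.994, 11.641)
t=0.800: state=(4.808, 3.265, 10.985)
t=0.900: state=(3.500, 2.481, 9.500)
t=1.000: state=(2.782, 2.343, 7.986)
t=1.100: state=(2.570, 2.559, 6.738)
t=1.200: state=(2.721, 3.022, 5.851)
t=1.300: state=(3.153, 3.709, 5.392)
t=1.400: state=(3.818, 4.581, 5.446)
t=1.500: state=(4.640, 5.490, 6.107)
t=1.600: state=(5.431, 6.108, 7.338)
t=1.700: state=(5.884, 6.068, 8.767)
t=1.800: state=(5.763, 5.354, 9.746)
t=1.900: state=(5.158, 4.424, 9.884)
t=2.000: state=(4.424, 3.742, 9.341)
t=2.100: state=(3.864, 3.442, 8.509)
t=2.200: state=(3.591, 3.464, 7.695)
t=2.300: state=(3.595, 3.720, 7.075)
t=2.400: state=(3.821, 4.139, 6.749)
t=2.500: state=(4.206, 4.641, 6.774)
t=2.600: state=(4.657, 5.102, 7.152)
t=2.700: state=(5.049, 5.365, 7.789)
t=2.800: state=(5.248, 5.316, 8.468)
t=2.900: state=(5.180, 4.986, 8.926)
t=2.990: state=(4.931, 4.591, 9.024)
largest grid value and its neighbours: x(0.590)=7.14133, x(0.595)=7.14176, x(0.600)=7.13840
parabola through these three points peaks at t≈0.593 with x≈7.14204

max x = 7.142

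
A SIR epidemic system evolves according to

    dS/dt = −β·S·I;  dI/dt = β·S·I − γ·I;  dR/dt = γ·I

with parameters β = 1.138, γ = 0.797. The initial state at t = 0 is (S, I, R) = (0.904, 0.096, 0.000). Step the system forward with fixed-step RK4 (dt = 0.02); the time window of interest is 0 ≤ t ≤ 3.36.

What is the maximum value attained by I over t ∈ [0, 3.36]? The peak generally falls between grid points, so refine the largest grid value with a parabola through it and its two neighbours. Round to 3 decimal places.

max I = 0.121

t=0.000: state=(0.904, 0.096, 0.000)
step 1 (dt=0.02): k1=(-0.099, 0.022, 0.077), k2=(-0.099, 0.022, 0.077), k3=(-0.099, 0.022, 0.077), k4=(-0.099, 0.022, 0.077); state += dt/6·(k1+2k2+2k3+k4)
t=0.020: state=(0.902, 0.096, 0.002)
t=0.040: state=(0.900, 0.097, 0.003)
t=0.060: state=(0.898, 0.097, 0.005)
continuing one RK4 step at a time; state shown every 10 steps (Δt=0.2):
t=0.200: state=(0.884, 0.100, 0.016)
t=0.400: state=(0.864, 0.104, 0.032)
t=0.600: state=(0.843, 0.108, 0.049)
t=0.800: state=(0.822, 0.111, 0.066)
t=1.000: state=(0.801, 0.114, 0.084)
t=1.200: state=(0.781, 0.117, 0.103)
t=1.400: state=(0.760, 0.118, 0.122)
t=1.600: state=(0.740, 0.120, 0.141)
t=1.800: state=(0.720, 0.121, 0.160)
t=2.000: state=(0.700, 0.121, 0.179)
t=2.200: state=(0.681, 0.121, 0.198)
t=2.400: state=(0.663, 0.120, 0.217)
t=2.600: state=(0.645, 0.119, 0.236)
t=2.800: state=(0.628, 0.117, 0.255)
t=3.000: state=(0.612, 0.115, 0.274)
t=3.200: state=(0.596, 0.112, 0.292)
t=3.360: state=(0.584, 0.110, 0.306)
largest grid value and its neighbours: I(1.980)=0.12088, I(2.000)=0.12089, I(2.020)=0.12088
parabola through these three points peaks at t≈1.998 with I≈0.12089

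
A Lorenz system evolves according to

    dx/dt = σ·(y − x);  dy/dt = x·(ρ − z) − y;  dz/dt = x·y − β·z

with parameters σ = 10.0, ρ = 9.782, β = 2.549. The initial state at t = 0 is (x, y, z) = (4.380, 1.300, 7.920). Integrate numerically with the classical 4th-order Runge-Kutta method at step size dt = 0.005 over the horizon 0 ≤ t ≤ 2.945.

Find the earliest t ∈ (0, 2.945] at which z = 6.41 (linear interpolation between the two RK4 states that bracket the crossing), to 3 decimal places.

t = 0.118

t=0.000: state=(4.380, 1.300, 7.920)
step 1 (dt=0.005): k1=(-30.800, 6.856, -14.494), k2=(-29.859, 6.851, -14.428), k3=(-29.882, 6.855, -14.425), k4=(-28.963, 6.848, -14.359); state += dt/6·(k1+2k2+2k3+k4)
t=0.005: state=(4.231, 1.334, 7.848)
t=0.010: state=(4.090, 1.368, 7.776)
t=0.015: state=(3.958, 1.403, 7.706)
continuing one RK4 step at a time; state shown every 20 steps (Δt=0.1):
t=0.100: state=(2.680, 1.966, 6.611)
t=0.115: state=(2.588, 2.064, 6.441)
next step: t=0.120: state=(2.563, 2.097, 6.386) — z has crossed 6.41
linear interpolation between t=0.115 (6.44087) and t=0.120 (6.38591) → t≈0.118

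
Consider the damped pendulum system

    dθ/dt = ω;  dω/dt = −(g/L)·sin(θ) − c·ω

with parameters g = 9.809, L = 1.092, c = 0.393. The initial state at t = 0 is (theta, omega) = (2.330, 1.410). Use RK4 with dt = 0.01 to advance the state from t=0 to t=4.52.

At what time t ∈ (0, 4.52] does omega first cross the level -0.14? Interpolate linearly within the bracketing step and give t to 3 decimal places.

t=0.000: state=(2.330, 1.410)
step 1 (dt=0.01): k1=(1.410, -7.070), k2=(1.375, -7.012), k3=(1.375, -7.014), k4=(1.340, -6.957); state += dt/6·(k1+2k2+2k3+k4)
t=0.010: state=(2.344, 1.340)
t=0.020: state=(2.357, 1.271)
t=0.030: state=(2.369, 1.203)
continuing one RK4 step at a time; state shown every 20 steps (Δt=0.2):
t=0.200: state=(2.483, 0.174)
t=0.250: state=(2.485, -0.101)
next step: t=0.260: state=(2.484, -0.155) — omega has crossed -0.14
linear interpolation between t=0.250 (-0.10081) and t=0.260 (-0.15517) → t≈0.257

t = 0.257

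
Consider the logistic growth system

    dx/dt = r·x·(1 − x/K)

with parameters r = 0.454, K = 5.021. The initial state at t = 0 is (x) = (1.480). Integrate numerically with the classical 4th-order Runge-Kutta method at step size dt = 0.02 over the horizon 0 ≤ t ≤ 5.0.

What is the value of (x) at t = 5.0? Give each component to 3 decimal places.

t=0.000: state=(1.480)
step 1 (dt=0.02): k1=(0.474), k2=(0.475), k3=(0.475), k4=(0.476); state += dt/6·(k1+2k2+2k3+k4)
t=0.020: state=(1.489)
t=0.040: state=(1.499)
t=0.060: state=(1.509)
continuing one RK4 step at a time; state shown every 10 steps (Δt=0.2):
t=0.200: state=(1.577)
t=0.400: state=(1.676)
t=0.600: state=(1.779)
t=0.800: state=(1.885)
t=1.000: state=(1.993)
t=1.200: state=(2.103)
t=1.400: state=(2.215)
t=1.600: state=(2.328)
t=1.800: state=(2.441)
t=2.000: state=(2.555)
t=2.200: state=(2.669)
t=2.400: state=(2.782)
t=2.600: state=(2.894)
t=2.800: state=(3.005)
t=3.000: state=(3.113)
t=3.200: state=(3.219)
t=3.400: state=(3.323)
t=3.600: state=(3.423)
t=3.800: state=(3.521)
t=4.000: state=(3.614)
t=4.200: state=(3.704)
t=4.400: state=(3.791)
t=4.600: state=(3.873)
t=4.800: state=(3.951)
t=5.000: state=(4.026)

(x) = (4.026)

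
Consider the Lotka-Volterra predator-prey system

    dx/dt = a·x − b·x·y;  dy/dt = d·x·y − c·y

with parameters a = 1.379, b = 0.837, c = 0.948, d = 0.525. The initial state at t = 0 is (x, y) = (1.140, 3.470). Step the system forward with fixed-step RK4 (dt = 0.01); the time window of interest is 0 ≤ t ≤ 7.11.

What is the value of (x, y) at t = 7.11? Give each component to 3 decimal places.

t=0.000: state=(1.140, 3.470)
step 1 (dt=0.01): k1=(-1.739, -1.213), k2=(-1.720, -1.226), k3=(-1.720, -1.226), k4=(-1.701, -1.240); state += dt/6·(k1+2k2+2k3+k4)
t=0.010: state=(1.123, 3.458)
t=0.020: state=(1.106, 3.445)
t=0.030: state=(1.090, 3.432)
continuing one RK4 step at a time; state shown every 25 steps (Δt=0.25):
t=0.250: state=(0.807, 3.105)
t=0.500: state=(0.622, 2.687)
t=0.750: state=(0.522, 2.284)
t=1.000: state=(0.475, 1.923)
t=1.250: state=(0.464, 1.613)
t=1.500: state=(0.480, 1.354)
t=1.750: state=(0.523, 1.140)
t=2.000: state=(0.592, 0.968)
t=2.250: state=(0.693, 0.830)
t=2.500: state=(0.832, 0.724)
t=2.750: state=(1.018, 0.644)
t=3.000: state=(1.264, 0.590)
t=3.250: state=(1.582, 0.561)
t=3.500: state=(1.988, 0.559)
t=3.750: state=(2.490, 0.591)
t=4.000: state=(3.083, 0.671)
t=4.250: state=(3.727, 0.828)
t=4.500: state=(4.308, 1.108)
t=4.750: state=(4.609, 1.577)
t=5.000: state=(4.370, 2.258)
t=5.250: state=(3.550, 3.012)
t=5.500: state=(2.510, 3.535)
t=5.750: state=(1.658, 3.655)
t=6.000: state=(1.109, 3.447)
t=6.250: state=(0.790, 3.075)
t=6.500: state=(0.612, 2.656)
t=6.750: state=(0.517, 2.256)
t=7.000: state=(0.473, 1.898)
t=7.110: state=(0.465, 1.757)

(x, y) = (0.465, 1.757)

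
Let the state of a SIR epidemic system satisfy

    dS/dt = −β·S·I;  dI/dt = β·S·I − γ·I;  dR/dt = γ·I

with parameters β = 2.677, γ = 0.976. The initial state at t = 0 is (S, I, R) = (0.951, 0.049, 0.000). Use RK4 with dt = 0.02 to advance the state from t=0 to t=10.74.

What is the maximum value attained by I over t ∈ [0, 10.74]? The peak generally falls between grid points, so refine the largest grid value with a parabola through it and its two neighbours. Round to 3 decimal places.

max I = 0.286

t=0.000: state=(0.951, 0.049, 0.000)
step 1 (dt=0.02): k1=(-0.125, 0.077, 0.048), k2=(-0.127, 0.078, 0.049), k3=(-0.127, 0.078, 0.049), k4=(-0.128, 0.079, 0.049); state += dt/6·(k1+2k2+2k3+k4)
t=0.020: state=(0.948, 0.051, 0.001)
t=0.040: state=(0.946, 0.052, 0.002)
t=0.060: state=(0.943, 0.054, 0.003)
continuing one RK4 step at a time; state shown every 25 steps (Δt=0.5):
t=0.500: state=(0.863, 0.102, 0.036)
t=1.000: state=(0.715, 0.181, 0.104)
t=1.500: state=(0.532, 0.256, 0.212)
t=2.000: state=(0.368, 0.286, 0.346)
t=2.500: state=(0.253, 0.264, 0.482)
t=3.000: state=(0.183, 0.217, 0.600)
t=3.500: state=(0.142, 0.165, 0.693)
t=4.000: state=(0.118, 0.120, 0.762)
t=4.500: state=(0.103, 0.085, 0.812)
t=5.000: state=(0.093, 0.060, 0.847)
t=5.500: state=(0.087, 0.041, 0.872)
t=6.000: state=(0.083, 0.028, 0.888)
t=6.500: state=(0.081, 0.019, 0.900)
t=7.000: state=(0.079, 0.013, 0.908)
t=7.500: state=(0.078, 0.009, 0.913)
t=8.000: state=(0.077, 0.006, 0.917)
t=8.500: state=(0.076, 0.004, 0.919)
t=9.000: state=(0.076, 0.003, 0.921)
t=9.500: state=(0.076, 0.002, 0.922)
t=10.000: state=(0.076, 0.001, 0.923)
t=10.500: state=(0.076, 0.001, 0.924)
t=10.740: state=(0.075, 0.001, 0.924)
largest grid value and its neighbours: I(2.000)=0.28585, I(2.020)=0.28586, I(2.040)=0.28578
parabola through these three points peaks at t≈2.012 with I≈0.28587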